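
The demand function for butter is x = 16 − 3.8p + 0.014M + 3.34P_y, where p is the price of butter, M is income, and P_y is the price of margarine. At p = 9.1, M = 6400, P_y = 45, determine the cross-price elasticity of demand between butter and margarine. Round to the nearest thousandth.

0.679

First evaluate x: 16 − 3.8(9.1) + 0.014(6400) + 3.34(45) = 16 − 34.58 + 89.6 + 150.3 = 221.32.
∂x/∂P_y = +3.34, so E_xy = 3.34·(45/221.32) ≈ 0.679.
E_xy > 0: the goods are substitutes.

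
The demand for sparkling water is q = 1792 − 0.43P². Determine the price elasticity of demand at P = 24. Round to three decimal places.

At P = 24, q = 1544.32.
dq/dP = −2·0.43·P = −20.64.
Point elasticity E = (dq/dP)·(P/q) = -20.64 × 24/1544.32 ≈ -0.321.
|E| < 1, so demand is inelastic at this price.

-0.321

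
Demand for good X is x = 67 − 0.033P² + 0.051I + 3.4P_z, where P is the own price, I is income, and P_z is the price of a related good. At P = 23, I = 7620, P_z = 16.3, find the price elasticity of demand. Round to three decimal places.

Evaluating quantity at (P, I, P_z) gives x = 67 − 0.033(23)² + 0.051(7620) + 3.4(16.3) = 67 − 17.457 + 388.62 + 55.42 = 493.583.
∂x/∂P = −2·0.033·P = -1.518, so E_p = -1.518·(23/493.583) ≈ -0.071.
|E_p| < 1: demand is inelastic.

-0.071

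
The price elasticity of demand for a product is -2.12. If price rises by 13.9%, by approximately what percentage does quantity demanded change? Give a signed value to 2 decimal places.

%ΔQ ≈ E × %ΔP = (-2.12) × (13.9%) ≈ -29.47%.

-29.47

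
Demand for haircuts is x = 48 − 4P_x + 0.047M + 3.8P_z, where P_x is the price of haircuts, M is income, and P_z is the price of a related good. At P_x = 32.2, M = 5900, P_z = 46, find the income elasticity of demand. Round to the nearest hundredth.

0.75

Evaluating quantity at (P_x, M, P_z) gives x = 48 − 4(32.2) + 0.047(5900) + 3.8(46) = 48 − 128.8 + 277.3 + 174.8 = 371.3.
∂x/∂M = +0.047, so E_I = 0.047·(5900/371.3) ≈ 0.75.
E_I ∈ (0,1): normal good (necessity).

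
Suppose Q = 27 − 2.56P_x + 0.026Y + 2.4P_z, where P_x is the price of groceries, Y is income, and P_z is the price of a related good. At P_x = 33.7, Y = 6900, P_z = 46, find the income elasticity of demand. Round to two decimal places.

Q = 27 − 2.56(33.7) + 0.026(6900) + 2.4(46) = 27 − 86.272 + 179.4 + 110.4 = 230.528.
∂Q/∂Y = +0.026, so E_I = 0.026·(6900/230.528) ≈ 0.78.
E_I ∈ (0,1): normal good (necessity).

0.78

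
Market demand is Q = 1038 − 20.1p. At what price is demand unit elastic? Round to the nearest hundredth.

25.82

For linear demand Q = a − bp, E = −bp/(a − bp). |E| = 1 ⇒ bp = a − bp ⇒ p = a/(2b).
p = 1038/(2·20.1) ≈ 25.82.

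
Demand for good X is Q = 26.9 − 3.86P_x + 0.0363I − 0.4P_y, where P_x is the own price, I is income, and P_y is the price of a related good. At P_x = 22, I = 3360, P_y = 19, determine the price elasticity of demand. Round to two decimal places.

-1.51

Substituting, Q = 26.9 − 3.86(22) + 0.0363(3360) − 0.4(19) = 26.9 − 84.92 + 121.968 − 7.6 = 56.348.
∂Q/∂P_x = −3.86, so E_p = (−3.86)·(22/56.348) ≈ -1.51.
|E_p| > 1: demand is elastic.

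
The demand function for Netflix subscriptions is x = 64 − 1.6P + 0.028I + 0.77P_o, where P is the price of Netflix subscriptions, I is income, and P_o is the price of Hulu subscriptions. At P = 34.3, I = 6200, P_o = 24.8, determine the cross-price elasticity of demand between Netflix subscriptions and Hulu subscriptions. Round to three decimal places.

0.095

First evaluate x: 64 − 1.6(34.3) + 0.028(6200) + 0.77(24.8) = 64 − 54.88 + 173.6 + 19.096 = 201.816.
∂x/∂P_o = +0.77, so E_xy = 0.77·(24.8/201.816) ≈ 0.095.
E_xy > 0: the goods are substitutes.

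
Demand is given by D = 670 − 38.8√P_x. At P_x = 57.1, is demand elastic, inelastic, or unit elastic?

inelastic

At P_x = 57.1, D = 376.8096.
dD/dP_x = −38.8/(2√P_x) = −38.8/(2·7.5565).
Point elasticity E = (dD/dP_x)·(P_x/D) = -2.5673 × 57.1/376.8096 ≈ -0.389.
|E| ≈ 0.389 < 1, so demand is inelastic.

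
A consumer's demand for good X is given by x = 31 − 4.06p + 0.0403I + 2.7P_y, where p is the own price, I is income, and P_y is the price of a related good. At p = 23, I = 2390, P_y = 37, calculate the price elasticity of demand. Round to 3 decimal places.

-0.698

First evaluate x: 31 − 4.06(23) + 0.0403(2390) + 2.7(37) = 31 − 93.38 + 96.317 + 99.9 = 133.837.
∂x/∂p = −4.06, so E_p = (−4.06)·(23/133.837) ≈ -0.698.
|E_p| < 1: demand is inelastic.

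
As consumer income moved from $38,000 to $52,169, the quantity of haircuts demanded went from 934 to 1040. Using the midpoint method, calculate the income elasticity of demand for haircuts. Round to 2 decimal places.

0.34

%ΔQ = (1040 − 934)/[(934+1040)/2] = 106/987 ≈ 0.1074.
%ΔI = (52,169 − 38,000)/[(38,000+52,169)/2] = 14169/45084.5 ≈ 0.3143.
E_I = %ΔQ/%ΔI ≈ 0.34.
E_I ∈ (0,1): normal good (necessity).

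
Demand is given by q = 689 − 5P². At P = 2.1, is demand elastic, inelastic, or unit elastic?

inelastic

At P = 2.1, q = 666.95.
dq/dP = −2·5·P = −21.
Point elasticity E = (dq/dP)·(P/q) = -21 × 2.1/666.95 ≈ -0.066.
|E| ≈ 0.066 < 1, so demand is inelastic.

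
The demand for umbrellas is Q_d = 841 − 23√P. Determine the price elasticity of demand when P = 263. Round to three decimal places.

-0.398

At P = 263, Q_d = 468.0027.
dQ_d/dP = −23/(2√P) = −23/(2·16.2173).
Point elasticity E = (dQ_d/dP)·(P/Q_d) = -0.7091 × 263/468.0027 ≈ -0.398.
|E| < 1, so demand is inelastic at this price.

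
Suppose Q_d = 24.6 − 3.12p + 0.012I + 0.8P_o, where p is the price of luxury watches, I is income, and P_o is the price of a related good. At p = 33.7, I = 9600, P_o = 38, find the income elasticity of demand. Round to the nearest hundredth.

At the given point, Q_d = 24.6 − 3.12(33.7) + 0.012(9600) + 0.8(38) = 24.6 − 105.144 + 115.2 + 30.4 = 65.056.
∂Q_d/∂I = +0.012, so E_I = 0.012·(9600/65.056) ≈ 1.77.
E_I > 1: normal good (luxury).

1.77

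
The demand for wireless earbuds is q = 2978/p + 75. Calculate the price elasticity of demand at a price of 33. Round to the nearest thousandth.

At p = 33, q = 165.2424.
dq/dp = −2978/p² = −2.7346.
Point elasticity E = (dq/dp)·(p/q) = -2.7346 × 33/165.2424 ≈ -0.546.
|E| < 1, so demand is inelastic at this price.

-0.546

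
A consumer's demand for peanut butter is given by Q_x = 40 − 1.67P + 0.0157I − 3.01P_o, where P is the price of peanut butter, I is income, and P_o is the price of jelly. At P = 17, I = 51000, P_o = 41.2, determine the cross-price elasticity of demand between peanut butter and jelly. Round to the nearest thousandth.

Q_x = 40 − 1.67(17) + 0.0157(51000) − 3.01(41.2) = 40 − 28.39 + 800.7 − 124.012 = 688.298.
∂Q_x/∂P_o = −3.01, so E_xy = -3.01·(41.2/688.298) ≈ -0.180.
E_xy < 0: the goods are complements.

-0.180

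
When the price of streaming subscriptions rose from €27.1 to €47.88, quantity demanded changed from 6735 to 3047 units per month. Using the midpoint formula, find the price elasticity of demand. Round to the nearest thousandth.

%Δq = (3047 − 6735)/[(6735 + 3047)/2] = -3688/4891 ≈ -0.7540.
%Δp = (47.88 − 27.1)/[(27.1 + 47.88)/2] = 20.78/37.49 ≈ 0.5543.
Arc elasticity E = %Δq/%Δp ≈ -0.7540/0.5543 ≈ -1.360.
|E| > 1: demand is elastic over this range.

-1.360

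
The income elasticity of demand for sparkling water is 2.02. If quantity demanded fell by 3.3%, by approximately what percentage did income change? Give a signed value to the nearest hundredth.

-1.63

%ΔQ ≈ E × %ΔI ⇒ %ΔI = %ΔQ / E = (-3.3%)/(2.02) ≈ -1.63%.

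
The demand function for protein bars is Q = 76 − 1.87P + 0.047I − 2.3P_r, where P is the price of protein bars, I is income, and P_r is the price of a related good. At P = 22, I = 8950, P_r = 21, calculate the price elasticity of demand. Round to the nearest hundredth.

Evaluating quantity at (P, I, P_r) gives Q = 76 − 1.87(22) + 0.047(8950) − 2.3(21) = 76 − 41.14 + 420.65 − 48.3 = 407.21.
∂Q/∂P = −1.87, so E_p = (−1.87)·(22/407.21) ≈ -0.10.
|E_p| < 1: demand is inelastic.

-0.10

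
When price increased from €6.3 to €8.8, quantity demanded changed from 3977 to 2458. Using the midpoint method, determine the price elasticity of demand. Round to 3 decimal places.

%ΔQ = (2458 − 3977)/[(3977 + 2458)/2] = -1519/3217.5 ≈ -0.4721.
%Δp = (8.8 − 6.3)/[(6.3 + 8.8)/2] = 2.5/7.55 ≈ 0.3311.
Arc elasticity E = %ΔQ/%Δp ≈ -0.4721/0.3311 ≈ -1.426.
|E| > 1: demand is elastic over this range.

-1.426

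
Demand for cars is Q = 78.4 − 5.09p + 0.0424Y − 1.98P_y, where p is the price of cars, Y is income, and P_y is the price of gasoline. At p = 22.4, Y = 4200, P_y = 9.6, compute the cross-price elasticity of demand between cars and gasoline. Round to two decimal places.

-0.15

Q = 78.4 − 5.09(22.4) + 0.0424(4200) − 1.98(9.6) = 78.4 − 114.016 + 178.08 − 19.008 = 123.456.
∂Q/∂P_y = −1.98, so E_xy = -1.98·(9.6/123.456) ≈ -0.15.
E_xy < 0: the goods are complements.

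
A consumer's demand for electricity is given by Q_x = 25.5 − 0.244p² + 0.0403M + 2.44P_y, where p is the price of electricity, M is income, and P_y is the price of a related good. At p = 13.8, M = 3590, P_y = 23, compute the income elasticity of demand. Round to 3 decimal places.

0.805

First evaluate Q_x: 25.5 − 0.244(13.8)² + 0.0403(3590) + 2.44(23) = 25.5 − 46.4674 + 144.677 + 56.12 = 179.8296.
∂Q_x/∂M = +0.0403, so E_I = 0.0403·(3590/179.8296) ≈ 0.805.
E_I ∈ (0,1): normal good (necessity).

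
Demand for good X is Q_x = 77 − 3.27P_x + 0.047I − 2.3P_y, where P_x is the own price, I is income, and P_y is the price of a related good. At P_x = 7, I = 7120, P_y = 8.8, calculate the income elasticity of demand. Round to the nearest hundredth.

First evaluate Q_x: 77 − 3.27(7) + 0.047(7120) − 2.3(8.8) = 77 − 22.89 + 334.64 − 20.24 = 368.51.
∂Q_x/∂I = +0.047, so E_I = 0.047·(7120/368.51) ≈ 0.91.
E_I ∈ (0,1): normal good (necessity).

0.91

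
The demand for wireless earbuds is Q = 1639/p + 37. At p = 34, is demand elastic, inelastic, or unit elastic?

At p = 34, Q = 85.2059.
dQ/dp = −1639/p² = −1.4178.
Point elasticity E = (dQ/dp)·(p/Q) = -1.4178 × 34/85.2059 ≈ -0.566.
|E| ≈ 0.566 < 1, so demand is inelastic.

inelastic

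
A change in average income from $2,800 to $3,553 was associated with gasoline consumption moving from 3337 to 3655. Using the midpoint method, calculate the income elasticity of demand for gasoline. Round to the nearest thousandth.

0.384

%ΔQ = (3655 − 3337)/[(3337+3655)/2] = 318/3496 ≈ 0.0910.
%ΔI = (3,553 − 2,800)/[(2,800+3,553)/2] = 753/3176.5 ≈ 0.2371.
E_I = %ΔQ/%ΔI ≈ 0.384.
E_I ∈ (0,1): normal good (necessity).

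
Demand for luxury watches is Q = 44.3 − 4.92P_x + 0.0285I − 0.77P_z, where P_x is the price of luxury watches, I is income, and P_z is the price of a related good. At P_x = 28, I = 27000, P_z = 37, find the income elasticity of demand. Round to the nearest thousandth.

Q = 44.3 − 4.92(28) + 0.0285(27000) − 0.77(37) = 44.3 − 137.76 + 769.5 − 28.49 = 647.55.
∂Q/∂I = +0.0285, so E_I = 0.0285·(27000/647.55) ≈ 1.188.
E_I > 1: normal good (luxury).

1.188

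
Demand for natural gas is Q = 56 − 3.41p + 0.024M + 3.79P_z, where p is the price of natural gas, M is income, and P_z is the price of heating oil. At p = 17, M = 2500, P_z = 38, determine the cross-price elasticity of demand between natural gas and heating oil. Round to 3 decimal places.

At the given point, Q = 56 − 3.41(17) + 0.024(2500) + 3.79(38) = 56 − 57.97 + 60 + 144.02 = 202.05.
∂Q/∂P_z = +3.79, so E_xy = 3.79·(38/202.05) ≈ 0.713.
E_xy > 0: the goods are substitutes.

0.713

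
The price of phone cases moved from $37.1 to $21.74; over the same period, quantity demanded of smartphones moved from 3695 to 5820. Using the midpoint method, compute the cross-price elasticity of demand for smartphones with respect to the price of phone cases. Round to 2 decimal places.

-0.86

%ΔQ_x = (5820 − 3695)/[(3695+5820)/2] = 2125/4757.5 ≈ 0.4467.
%ΔP_y = (21.74 − 37.1)/[(37.1+21.74)/2] ≈ -0.5221.
E_xy = 0.4467/-0.5221 ≈ -0.86.
E_xy < 0, so smartphones and phone cases are complements.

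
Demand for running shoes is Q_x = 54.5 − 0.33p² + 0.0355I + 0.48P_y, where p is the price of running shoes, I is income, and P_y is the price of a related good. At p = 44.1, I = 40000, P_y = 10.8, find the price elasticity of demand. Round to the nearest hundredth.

-1.53

Q_x = 54.5 − 0.33(44.1)² + 0.0355(40000) + 0.48(10.8) = 54.5 − 641.7873 + 1420 + 5.184 = 837.8967.
∂Q_x/∂p = −2·0.33·p = -29.106, so E_p = -29.106·(44.1/837.8967) ≈ -1.53.
|E_p| > 1: demand is elastic.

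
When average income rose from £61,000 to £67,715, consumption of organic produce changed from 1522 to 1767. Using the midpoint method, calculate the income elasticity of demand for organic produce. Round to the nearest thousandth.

1.428

%ΔQ = (1767 − 1522)/[(1522+1767)/2] = 245/1644.5 ≈ 0.1490.
%ΔI = (67,715 − 61,000)/[(61,000+67,715)/2] = 6715/64357.5 ≈ 0.1043.
E_I = %ΔQ/%ΔI ≈ 1.428.
E_I > 1: normal good (luxury).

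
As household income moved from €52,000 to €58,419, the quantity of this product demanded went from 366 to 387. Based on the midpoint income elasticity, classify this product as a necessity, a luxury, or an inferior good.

%ΔQ = (387 − 366)/[(366+387)/2] = 21/376.5 ≈ 0.0558.
%ΔY = (58,419 − 52,000)/[(52,000+58,419)/2] = 6419/55209.5 ≈ 0.1163.
E_I = %ΔQ/%ΔY ≈ 0.480.
E_I ∈ (0,1): normal good (necessity).

necessity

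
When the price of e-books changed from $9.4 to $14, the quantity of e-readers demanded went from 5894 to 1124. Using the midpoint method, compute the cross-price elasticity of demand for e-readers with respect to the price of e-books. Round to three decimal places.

%ΔQ_x = (1124 − 5894)/[(5894+1124)/2] = -4770/3509 ≈ -1.3594.
%ΔP_y = (14 − 9.4)/[(9.4+14)/2] ≈ 0.3932.
E_xy = -1.3594/0.3932 ≈ -3.458.
E_xy < 0, so e-readers and e-books are complements.

-3.458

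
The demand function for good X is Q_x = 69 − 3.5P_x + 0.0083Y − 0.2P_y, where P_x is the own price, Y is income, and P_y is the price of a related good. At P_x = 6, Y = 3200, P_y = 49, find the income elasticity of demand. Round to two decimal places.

0.41

At the given point, Q_x = 69 − 3.5(6) + 0.0083(3200) − 0.2(49) = 69 − 21 + 26.56 − 9.8 = 64.76.
∂Q_x/∂Y = +0.0083, so E_I = 0.0083·(3200/64.76) ≈ 0.41.
E_I ∈ (0,1): normal good (necessity).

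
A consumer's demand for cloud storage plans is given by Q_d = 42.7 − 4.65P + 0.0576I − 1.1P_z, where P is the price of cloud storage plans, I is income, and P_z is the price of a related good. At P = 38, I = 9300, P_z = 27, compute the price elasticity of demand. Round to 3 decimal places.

First evaluate Q_d: 42.7 − 4.65(38) + 0.0576(9300) − 1.1(27) = 42.7 − 176.7 + 535.68 − 29.7 = 371.98.
∂Q_d/∂P = −4.65, so E_p = (−4.65)·(38/371.98) ≈ -0.475.
|E_p| < 1: demand is inelastic.

-0.475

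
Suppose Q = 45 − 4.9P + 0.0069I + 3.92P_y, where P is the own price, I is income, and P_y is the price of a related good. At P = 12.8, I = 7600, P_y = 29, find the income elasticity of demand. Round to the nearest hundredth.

At the given point, Q = 45 − 4.9(12.8) + 0.0069(7600) + 3.92(29) = 45 − 62.72 + 52.44 + 113.68 = 148.4.
∂Q/∂I = +0.0069, so E_I = 0.0069·(7600/148.4) ≈ 0.35.
E_I ∈ (0,1): normal good (necessity).

0.35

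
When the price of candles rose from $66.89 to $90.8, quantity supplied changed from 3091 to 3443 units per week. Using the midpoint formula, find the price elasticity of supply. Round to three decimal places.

%ΔQ = (3443 − 3091)/[(3091 + 3443)/2] = 352/3267 ≈ 0.1077.
%Δp = (90.8 − 66.89)/[(66.89 + 90.8)/2] = 23.91/78.845 ≈ 0.3033.
Arc elasticity E = %ΔQ/%Δp ≈ 0.1077/0.3033 ≈ 0.355.
|E| < 1: supply is inelastic over this range.

0.355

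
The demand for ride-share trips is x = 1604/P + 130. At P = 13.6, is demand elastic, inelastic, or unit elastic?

inelastic

At P = 13.6, x = 247.9412.
dx/dP = −1604/P² = −8.6721.
Point elasticity E = (dx/dP)·(P/x) = -8.6721 × 13.6/247.9412 ≈ -0.476.
|E| ≈ 0.476 < 1, so demand is inelastic.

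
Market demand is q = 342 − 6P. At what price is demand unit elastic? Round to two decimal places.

For linear demand q = a − bP, E = −bP/(a − bP). |E| = 1 ⇒ bP = a − bP ⇒ P = a/(2b).
P = 342/(2·6) = 28.50.

28.50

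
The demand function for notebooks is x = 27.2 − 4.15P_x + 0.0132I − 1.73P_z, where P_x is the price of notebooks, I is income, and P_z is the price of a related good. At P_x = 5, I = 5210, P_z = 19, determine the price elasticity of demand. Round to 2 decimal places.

-0.49

First evaluate x: 27.2 − 4.15(5) + 0.0132(5210) − 1.73(19) = 27.2 − 20.75 + 68.772 − 32.87 = 42.352.
∂x/∂P_x = −4.15, so E_p = (−4.15)·(5/42.352) ≈ -0.49.
|E_p| < 1: demand is inelastic.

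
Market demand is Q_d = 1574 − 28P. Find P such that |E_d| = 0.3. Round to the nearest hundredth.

Set −bP/(a − bP) = −0.3 ⇒ bP = 0.3(a − bP) ⇒ bP(1+0.3) = 0.3·a.
P = 0.3·1574/(28·1.3) ≈ 12.97.

12.97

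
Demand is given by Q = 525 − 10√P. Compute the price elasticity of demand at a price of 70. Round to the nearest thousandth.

At P = 70, Q = 441.334.
dQ/dP = −10/(2√P) = −10/(2·8.3666).
Point elasticity E = (dQ/dP)·(P/Q) = -0.5976 × 70/441.334 ≈ -0.095.
|E| < 1, so demand is inelastic at this price.

-0.095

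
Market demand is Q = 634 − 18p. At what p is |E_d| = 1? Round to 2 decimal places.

17.61

For linear demand Q = a − bp, E = −bp/(a − bp). |E| = 1 ⇒ bp = a − bp ⇒ p = a/(2b).
p = 634/(2·18) ≈ 17.61.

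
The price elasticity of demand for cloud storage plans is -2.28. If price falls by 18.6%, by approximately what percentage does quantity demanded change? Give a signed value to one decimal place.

42.4

%ΔQ ≈ E × %ΔP = (-2.28) × (-18.6%) ≈ 42.4%.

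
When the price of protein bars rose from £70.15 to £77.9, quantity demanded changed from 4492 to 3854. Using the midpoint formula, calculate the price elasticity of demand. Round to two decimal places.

-1.46

%Δq = (3854 − 4492)/[(4492 + 3854)/2] = -638/4173 ≈ -0.1529.
%Δp = (77.9 − 70.15)/[(70.15 + 77.9)/2] = 7.75/74.025 ≈ 0.1047.
Arc elasticity E = %Δq/%Δp ≈ -0.1529/0.1047 ≈ -1.46.
|E| > 1: demand is elastic over this range.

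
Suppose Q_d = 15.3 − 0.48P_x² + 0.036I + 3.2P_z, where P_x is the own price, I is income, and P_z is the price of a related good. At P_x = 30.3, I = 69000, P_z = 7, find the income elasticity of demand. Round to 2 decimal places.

Q_d = 15.3 − 0.48(30.3)² + 0.036(69000) + 3.2(7) = 15.3 − 440.6832 + 2484 + 22.4 = 2081.0168.
∂Q_d/∂I = +0.036, so E_I = 0.036·(69000/2081.0168) ≈ 1.19.
E_I > 1: normal good (luxury).

1.19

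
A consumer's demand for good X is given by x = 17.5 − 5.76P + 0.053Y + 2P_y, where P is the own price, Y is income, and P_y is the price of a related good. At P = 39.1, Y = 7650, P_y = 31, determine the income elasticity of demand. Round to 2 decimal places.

First evaluate x: 17.5 − 5.76(39.1) + 0.053(7650) + 2(31) = 17.5 − 225.216 + 405.45 + 62 = 259.734.
∂x/∂Y = +0.053, so E_I = 0.053·(7650/259.734) ≈ 1.56.
E_I > 1: normal good (luxury).

1.56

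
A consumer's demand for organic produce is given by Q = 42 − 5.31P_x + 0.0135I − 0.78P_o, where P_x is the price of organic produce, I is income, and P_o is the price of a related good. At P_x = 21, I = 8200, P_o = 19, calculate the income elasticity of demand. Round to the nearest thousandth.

4.198

First evaluate Q: 42 − 5.31(21) + 0.0135(8200) − 0.78(19) = 42 − 111.51 + 110.7 − 14.82 = 26.37.
∂Q/∂I = +0.0135, so E_I = 0.0135·(8200/26.37) ≈ 4.198.
E_I > 1: normal good (luxury).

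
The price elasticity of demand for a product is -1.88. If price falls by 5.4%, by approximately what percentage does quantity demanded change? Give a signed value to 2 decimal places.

10.15

%ΔQ ≈ E × %ΔP = (-1.88) × (-5.4%) ≈ 10.15%.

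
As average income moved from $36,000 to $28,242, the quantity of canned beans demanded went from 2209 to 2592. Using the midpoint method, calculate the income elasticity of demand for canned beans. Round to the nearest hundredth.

-0.66

%ΔQ = (2592 − 2209)/[(2209+2592)/2] = 383/2400.5 ≈ 0.1596.
%ΔM = (28,242 − 36,000)/[(36,000+28,242)/2] = -7758/32121 ≈ -0.2415.
E_I = %ΔQ/%ΔM ≈ -0.66.
E_I < 0: inferior good.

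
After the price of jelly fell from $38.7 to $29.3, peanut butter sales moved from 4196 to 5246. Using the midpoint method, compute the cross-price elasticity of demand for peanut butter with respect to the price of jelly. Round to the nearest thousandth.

-0.804

%ΔQ_x = (5246 − 4196)/[(4196+5246)/2] = 1050/4721 ≈ 0.2224.
%ΔP_y = (29.3 − 38.7)/[(38.7+29.3)/2] ≈ -0.2765.
E_xy = 0.2224/-0.2765 ≈ -0.804.
E_xy < 0, so peanut butter and jelly are complements.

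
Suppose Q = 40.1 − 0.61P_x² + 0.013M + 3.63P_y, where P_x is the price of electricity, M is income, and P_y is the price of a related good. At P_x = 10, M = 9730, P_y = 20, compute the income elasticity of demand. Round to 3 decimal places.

At the given point, Q = 40.1 − 0.61(10)² + 0.013(9730) + 3.63(20) = 40.1 − 61 + 126.49 + 72.6 = 178.19.
∂Q/∂M = +0.013, so E_I = 0.013·(9730/178.19) ≈ 0.710.
E_I ∈ (0,1): normal good (necessity).

0.710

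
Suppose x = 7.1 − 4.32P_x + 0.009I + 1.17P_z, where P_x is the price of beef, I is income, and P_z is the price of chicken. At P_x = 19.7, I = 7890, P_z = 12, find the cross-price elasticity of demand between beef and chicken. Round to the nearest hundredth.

1.99

At the given point, x = 7.1 − 4.32(19.7) + 0.009(7890) + 1.17(12) = 7.1 − 85.104 + 71.01 + 14.04 = 7.046.
∂x/∂P_z = +1.17, so E_xy = 1.17·(12/7.046) ≈ 1.99.
E_xy > 0: the goods are substitutes.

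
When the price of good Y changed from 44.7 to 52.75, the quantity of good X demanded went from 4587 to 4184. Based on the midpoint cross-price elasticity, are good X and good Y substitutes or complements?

%ΔQ_x = (4184 − 4587)/[(4587+4184)/2] = -403/4385.5 ≈ -0.0919.
%ΔP_y = (52.75 − 44.7)/[(44.7+52.75)/2] ≈ 0.1652.
E_xy = -0.0919/0.1652 ≈ -0.556.
E_xy < 0, so the goods are complements.

complements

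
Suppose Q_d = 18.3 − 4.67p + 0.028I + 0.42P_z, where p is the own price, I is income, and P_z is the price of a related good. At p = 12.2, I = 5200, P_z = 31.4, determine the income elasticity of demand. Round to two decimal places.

At the given point, Q_d = 18.3 − 4.67(12.2) + 0.028(5200) + 0.42(31.4) = 18.3 − 56.974 + 145.6 + 13.188 = 120.114.
∂Q_d/∂I = +0.028, so E_I = 0.028·(5200/120.114) ≈ 1.21.
E_I > 1: normal good (luxury).

1.21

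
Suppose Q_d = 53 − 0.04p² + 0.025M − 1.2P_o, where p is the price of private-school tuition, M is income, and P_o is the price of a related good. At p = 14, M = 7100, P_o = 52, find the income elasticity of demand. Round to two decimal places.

1.11

Q_d = 53 − 0.04(14)² + 0.025(7100) − 1.2(52) = 53 − 7.84 + 177.5 − 62.4 = 160.26.
∂Q_d/∂M = +0.025, so E_I = 0.025·(7100/160.26) ≈ 1.11.
E_I > 1: normal good (luxury).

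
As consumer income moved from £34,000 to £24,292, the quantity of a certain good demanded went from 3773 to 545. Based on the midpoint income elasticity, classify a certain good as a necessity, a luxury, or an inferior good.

%ΔQ = (545 − 3773)/[(3773+545)/2] = -3228/2159 ≈ -1.4951.
%ΔI = (24,292 − 34,000)/[(34,000+24,292)/2] = -9708/29146 ≈ -0.3331.
E_I = %ΔQ/%ΔI ≈ 4.489.
E_I > 1: normal good (luxury).

luxury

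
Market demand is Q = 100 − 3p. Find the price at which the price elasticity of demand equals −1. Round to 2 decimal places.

16.67

For linear demand Q = a − bp, E = −bp/(a − bp). |E| = 1 ⇒ bp = a − bp ⇒ p = a/(2b).
p = 100/(2·3) ≈ 16.67.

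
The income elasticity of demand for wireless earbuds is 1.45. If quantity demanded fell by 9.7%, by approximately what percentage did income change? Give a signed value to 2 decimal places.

-6.69

%ΔQ ≈ E × %ΔI ⇒ %ΔI = %ΔQ / E = (-9.7%)/(1.45) ≈ -6.69%.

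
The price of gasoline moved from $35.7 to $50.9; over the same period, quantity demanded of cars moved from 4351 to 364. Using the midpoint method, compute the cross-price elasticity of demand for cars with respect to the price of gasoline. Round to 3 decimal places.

%ΔQ_x = (364 − 4351)/[(4351+364)/2] = -3987/2357.5 ≈ -1.6912.
%ΔP_y = (50.9 − 35.7)/[(35.7+50.9)/2] ≈ 0.3510.
E_xy = -1.6912/0.3510 ≈ -4.818.
E_xy < 0, so cars and gasoline are complements.

-4.818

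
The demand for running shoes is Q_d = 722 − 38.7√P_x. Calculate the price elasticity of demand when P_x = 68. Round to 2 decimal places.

At P_x = 68, Q_d = 402.8716.
dQ_d/dP_x = −38.7/(2√P_x) = −38.7/(2·8.2462).
Point elasticity E = (dQ_d/dP_x)·(P_x/Q_d) = -2.3465 × 68/402.8716 ≈ -0.40.
|E| < 1, so demand is inelastic at this price.

-0.40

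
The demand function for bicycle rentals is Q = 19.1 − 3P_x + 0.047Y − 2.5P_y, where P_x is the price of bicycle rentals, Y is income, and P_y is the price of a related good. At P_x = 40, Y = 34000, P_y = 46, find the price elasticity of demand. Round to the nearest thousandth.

-0.087

First evaluate Q: 19.1 − 3(40) + 0.047(34000) − 2.5(46) = 19.1 − 120 + 1598 − 115 = 1382.1.
∂Q/∂P_x = −3, so E_p = (−3)·(40/1382.1) ≈ -0.087.
|E_p| < 1: demand is inelastic.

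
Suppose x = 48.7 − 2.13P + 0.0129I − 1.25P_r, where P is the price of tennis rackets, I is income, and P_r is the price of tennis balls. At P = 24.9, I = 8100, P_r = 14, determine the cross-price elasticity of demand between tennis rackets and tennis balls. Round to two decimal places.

Substituting, x = 48.7 − 2.13(24.9) + 0.0129(8100) − 1.25(14) = 48.7 − 53.037 + 104.49 − 17.5 = 82.653.
∂x/∂P_r = −1.25, so E_xy = -1.25·(14/82.653) ≈ -0.21.
E_xy < 0: the goods are complements.

-0.21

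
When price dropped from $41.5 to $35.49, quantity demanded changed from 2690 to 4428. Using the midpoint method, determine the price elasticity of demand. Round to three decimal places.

-3.128

%Δq = (4428 − 2690)/[(2690 + 4428)/2] = 1738/3559 ≈ 0.4883.
%Δp = (35.49 − 41.5)/[(41.5 + 35.49)/2] = -6.01/38.495 ≈ -0.1561.
Arc elasticity E = %Δq/%Δp ≈ 0.4883/-0.1561 ≈ -3.128.
|E| > 1: demand is elastic over this range.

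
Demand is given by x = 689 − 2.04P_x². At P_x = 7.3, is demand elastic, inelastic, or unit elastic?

inelastic

At P_x = 7.3, x = 580.2884.
dx/dP_x = −2·2.04·P_x = −29.784.
Point elasticity E = (dx/dP_x)·(P_x/x) = -29.784 × 7.3/580.2884 ≈ -0.375.
|E| ≈ 0.375 < 1, so demand is inelastic.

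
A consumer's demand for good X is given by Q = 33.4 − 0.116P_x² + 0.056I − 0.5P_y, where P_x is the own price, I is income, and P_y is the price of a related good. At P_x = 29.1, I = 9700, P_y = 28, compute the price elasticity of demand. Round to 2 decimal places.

At the given point, Q = 33.4 − 0.116(29.1)² + 0.056(9700) − 0.5(28) = 33.4 − 98.23 + 543.2 − 14 = 464.37.
∂Q/∂P_x = −2·0.116·P_x = -6.7512, so E_p = -6.7512·(29.1/464.37) ≈ -0.42.
|E_p| < 1: demand is inelastic.

-0.42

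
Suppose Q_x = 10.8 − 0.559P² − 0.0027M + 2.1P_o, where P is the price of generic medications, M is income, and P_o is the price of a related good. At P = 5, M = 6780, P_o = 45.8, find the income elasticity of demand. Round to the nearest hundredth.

Evaluating quantity at (P, M, P_o) gives Q_x = 10.8 − 0.559(5)² − 0.0027(6780) + 2.1(45.8) = 10.8 − 13.975 − 18.306 + 96.18 = 74.699.
∂Q_x/∂M = −0.0027, so E_I = -0.0027·(6780/74.699) ≈ -0.25.
E_I < 0: inferior good.

-0.25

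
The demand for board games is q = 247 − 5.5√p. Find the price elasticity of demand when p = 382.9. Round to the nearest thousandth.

At p = 382.9, q = 139.3769.
dq/dp = −5.5/(2√p) = −5.5/(2·19.5678).
Point elasticity E = (dq/dp)·(p/q) = -0.1405 × 382.9/139.3769 ≈ -0.386.
|E| < 1, so demand is inelastic at this price.

-0.386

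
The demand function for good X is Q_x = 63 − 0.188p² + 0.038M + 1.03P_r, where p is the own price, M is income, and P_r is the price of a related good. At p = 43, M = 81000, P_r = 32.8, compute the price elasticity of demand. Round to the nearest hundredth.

Q_x = 63 − 0.188(43)² + 0.038(81000) + 1.03(32.8) = 63 − 347.612 + 3078 + 33.784 = 2827.172.
∂Q_x/∂p = −2·0.188·p = -16.168, so E_p = -16.168·(43/2827.172) ≈ -0.25.
|E_p| < 1: demand is inelastic.

-0.25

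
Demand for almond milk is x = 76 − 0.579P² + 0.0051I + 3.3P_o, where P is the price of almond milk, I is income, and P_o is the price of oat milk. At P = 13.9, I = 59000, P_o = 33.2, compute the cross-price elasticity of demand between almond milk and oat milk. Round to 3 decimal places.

At the given point, x = 76 − 0.579(13.9)² + 0.0051(59000) + 3.3(33.2) = 76 − 111.8686 + 300.9 + 109.56 = 374.5914.
∂x/∂P_o = +3.3, so E_xy = 3.3·(33.2/374.5914) ≈ 0.292.
E_xy > 0: the goods are substitutes.

0.292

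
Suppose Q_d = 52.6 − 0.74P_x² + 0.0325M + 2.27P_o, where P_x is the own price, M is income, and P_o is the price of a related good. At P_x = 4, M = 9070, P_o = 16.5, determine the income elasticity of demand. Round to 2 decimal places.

First evaluate Q_d: 52.6 − 0.74(4)² + 0.0325(9070) + 2.27(16.5) = 52.6 − 11.84 + 294.775 + 37.455 = 372.99.
∂Q_d/∂M = +0.0325, so E_I = 0.0325·(9070/372.99) ≈ 0.79.
E_I ∈ (0,1): normal good (necessity).

0.79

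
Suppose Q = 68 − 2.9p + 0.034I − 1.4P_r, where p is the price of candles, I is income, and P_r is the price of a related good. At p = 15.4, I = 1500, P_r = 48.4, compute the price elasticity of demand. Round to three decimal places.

-6.787

Substituting, Q = 68 − 2.9(15.4) + 0.034(1500) − 1.4(48.4) = 68 − 44.66 + 51 − 67.76 = 6.58.
∂Q/∂p = −2.9, so E_p = (−2.9)·(15.4/6.58) ≈ -6.787.
|E_p| > 1: demand is elastic.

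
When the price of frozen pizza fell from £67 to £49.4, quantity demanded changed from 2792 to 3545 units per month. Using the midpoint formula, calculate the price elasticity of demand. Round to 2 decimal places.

%Δq = (3545 − 2792)/[(2792 + 3545)/2] = 753/3168.5 ≈ 0.2377.
%Δp = (49.4 − 67)/[(67 + 49.4)/2] = -17.6/58.2 ≈ -0.3024.
Arc elasticity E = %Δq/%Δp ≈ 0.2377/-0.3024 ≈ -0.79.
|E| < 1: demand is inelastic over this range.

-0.79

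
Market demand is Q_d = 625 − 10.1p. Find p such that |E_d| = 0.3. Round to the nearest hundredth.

Set −bp/(a − bp) = −0.3 ⇒ bp = 0.3(a − bp) ⇒ bp(1+0.3) = 0.3·a.
p = 0.3·625/(10.1·1.3) ≈ 14.28.

14.28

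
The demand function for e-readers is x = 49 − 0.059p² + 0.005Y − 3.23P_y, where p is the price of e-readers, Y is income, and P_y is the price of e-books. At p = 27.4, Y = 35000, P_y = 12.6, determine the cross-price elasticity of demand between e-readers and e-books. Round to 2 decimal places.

-0.29

Evaluating quantity at (p, Y, P_y) gives x = 49 − 0.059(27.4)² + 0.005(35000) − 3.23(12.6) = 49 − 44.2948 + 175 − 40.698 = 139.0072.
∂x/∂P_y = −3.23, so E_xy = -3.23·(12.6/139.0072) ≈ -0.29.
E_xy < 0: the goods are complements.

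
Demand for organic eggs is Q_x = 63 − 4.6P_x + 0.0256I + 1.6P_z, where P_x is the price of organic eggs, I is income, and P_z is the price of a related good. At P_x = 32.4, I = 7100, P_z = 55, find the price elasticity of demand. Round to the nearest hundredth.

-0.81

At the given point, Q_x = 63 − 4.6(32.4) + 0.0256(7100) + 1.6(55) = 63 − 149.04 + 181.76 + 88 = 183.72.
∂Q_x/∂P_x = −4.6, so E_p = (−4.6)·(32.4/183.72) ≈ -0.81.
|E_p| < 1: demand is inelastic.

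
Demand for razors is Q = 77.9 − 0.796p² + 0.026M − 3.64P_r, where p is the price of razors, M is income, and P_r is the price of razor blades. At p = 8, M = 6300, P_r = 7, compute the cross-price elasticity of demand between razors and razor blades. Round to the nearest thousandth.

-0.154

At the given point, Q = 77.9 − 0.796(8)² + 0.026(6300) − 3.64(7) = 77.9 − 50.944 + 163.8 − 25.48 = 165.276.
∂Q/∂P_r = −3.64, so E_xy = -3.64·(7/165.276) ≈ -0.154.
E_xy < 0: the goods are complements.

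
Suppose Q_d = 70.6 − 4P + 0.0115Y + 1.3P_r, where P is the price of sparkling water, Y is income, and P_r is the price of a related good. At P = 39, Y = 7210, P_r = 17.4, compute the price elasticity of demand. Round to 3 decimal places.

-7.748

Evaluating quantity at (P, Y, P_r) gives Q_d = 70.6 − 4(39) + 0.0115(7210) + 1.3(17.4) = 70.6 − 156 + 82.915 + 22.62 = 20.135.
∂Q_d/∂P = −4, so E_p = (−4)·(39/20.135) ≈ -7.748.
|E_p| > 1: demand is elastic.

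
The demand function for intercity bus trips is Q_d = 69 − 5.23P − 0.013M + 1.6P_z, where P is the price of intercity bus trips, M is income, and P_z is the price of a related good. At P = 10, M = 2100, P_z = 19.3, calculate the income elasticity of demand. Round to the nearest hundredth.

At the given point, Q_d = 69 − 5.23(10) − 0.013(2100) + 1.6(19.3) = 69 − 52.3 − 27.3 + 30.88 = 20.28.
∂Q_d/∂M = −0.013, so E_I = -0.013·(2100/20.28) ≈ -1.35.
E_I < 0: inferior good.

-1.35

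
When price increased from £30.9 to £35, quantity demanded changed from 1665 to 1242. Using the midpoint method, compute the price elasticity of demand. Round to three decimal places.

%ΔQ = (1242 − 1665)/[(1665 + 1242)/2] = -423/1453.5 ≈ -0.2910.
%ΔP = (35 − 30.9)/[(30.9 + 35)/2] = 4.1/32.95 ≈ 0.1244.
Arc elasticity E = %ΔQ/%ΔP ≈ -0.2910/0.1244 ≈ -2.339.
|E| > 1: demand is elastic over this range.

-2.339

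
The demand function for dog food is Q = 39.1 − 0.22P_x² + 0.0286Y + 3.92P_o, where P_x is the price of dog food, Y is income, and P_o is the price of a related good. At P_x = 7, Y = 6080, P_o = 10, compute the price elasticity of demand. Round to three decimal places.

-0.089

Substituting, Q = 39.1 − 0.22(7)² + 0.0286(6080) + 3.92(10) = 39.1 − 10.78 + 173.888 + 39.2 = 241.408.
∂Q/∂P_x = −2·0.22·P_x = -3.08, so E_p = -3.08·(7/241.408) ≈ -0.089.
|E_p| < 1: demand is inelastic.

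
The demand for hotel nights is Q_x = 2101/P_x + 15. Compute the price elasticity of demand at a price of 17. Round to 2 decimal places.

-0.89

At P_x = 17, Q_x = 138.5882.
dQ_x/dP_x = −2101/P_x² = −7.2699.
Point elasticity E = (dQ_x/dP_x)·(P_x/Q_x) = -7.2699 × 17/138.5882 ≈ -0.89.
|E| < 1, so demand is inelastic at this price.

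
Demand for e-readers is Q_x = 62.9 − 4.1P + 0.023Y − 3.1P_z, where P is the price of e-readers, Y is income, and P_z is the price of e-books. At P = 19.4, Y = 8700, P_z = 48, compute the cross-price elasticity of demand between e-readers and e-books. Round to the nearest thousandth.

-4.293

At the given point, Q_x = 62.9 − 4.1(19.4) + 0.023(8700) − 3.1(48) = 62.9 − 79.54 + 200.1 − 148.8 = 34.66.
∂Q_x/∂P_z = −3.1, so E_xy = -3.1·(48/34.66) ≈ -4.293.
E_xy < 0: the goods are complements.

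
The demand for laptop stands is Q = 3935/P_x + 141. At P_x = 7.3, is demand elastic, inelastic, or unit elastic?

inelastic

At P_x = 7.3, Q = 680.0411.
dQ/dP_x = −3935/P_x² = −73.8412.
Point elasticity E = (dQ/dP_x)·(P_x/Q) = -73.8412 × 7.3/680.0411 ≈ -0.793.
|E| ≈ 0.793 < 1, so demand is inelastic.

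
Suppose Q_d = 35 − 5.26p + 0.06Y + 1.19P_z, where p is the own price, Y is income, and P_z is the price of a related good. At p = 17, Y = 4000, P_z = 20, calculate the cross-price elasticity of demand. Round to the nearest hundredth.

First evaluate Q_d: 35 − 5.26(17) + 0.06(4000) + 1.19(20) = 35 − 89.42 + 240 + 23.8 = 209.38.
∂Q_d/∂P_z = +1.19, so E_xy = 1.19·(20/209.38) ≈ 0.11.
E_xy > 0: the goods are substitutes.

0.11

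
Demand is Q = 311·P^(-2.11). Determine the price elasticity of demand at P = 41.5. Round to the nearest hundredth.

For a Cobb–Douglas (constant-elasticity) form Q = A·P^α·…, the elasticity with respect to P equals the exponent α at every point.
Here the exponent on P is -2.11, so the price elasticity of demand is -2.11.

-2.11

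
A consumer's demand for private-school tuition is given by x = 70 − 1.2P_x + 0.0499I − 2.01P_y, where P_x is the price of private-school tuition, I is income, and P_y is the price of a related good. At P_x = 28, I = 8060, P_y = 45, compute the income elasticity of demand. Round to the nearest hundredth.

At the given point, x = 70 − 1.2(28) + 0.0499(8060) − 2.01(45) = 70 − 33.6 + 402.194 − 90.45 = 348.144.
∂x/∂I = +0.0499, so E_I = 0.0499·(8060/348.144) ≈ 1.16.
E_I > 1: normal good (luxury).

1.16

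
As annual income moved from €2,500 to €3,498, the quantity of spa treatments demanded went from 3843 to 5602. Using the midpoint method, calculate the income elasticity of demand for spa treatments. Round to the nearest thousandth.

%ΔQ = (5602 − 3843)/[(3843+5602)/2] = 1759/4722.5 ≈ 0.3725.
%ΔM = (3,498 − 2,500)/[(2,500+3,498)/2] = 998/2999 ≈ 0.3328.
E_I = %ΔQ/%ΔM ≈ 1.119.
E_I > 1: normal good (luxury).

1.119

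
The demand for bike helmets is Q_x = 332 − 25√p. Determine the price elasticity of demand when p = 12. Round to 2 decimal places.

At p = 12, Q_x = 245.3975.
dQ_x/dp = −25/(2√p) = −25/(2·3.4641).
Point elasticity E = (dQ_x/dp)·(p/Q_x) = -3.6084 × 12/245.3975 ≈ -0.18.
|E| < 1, so demand is inelastic at this price.

-0.18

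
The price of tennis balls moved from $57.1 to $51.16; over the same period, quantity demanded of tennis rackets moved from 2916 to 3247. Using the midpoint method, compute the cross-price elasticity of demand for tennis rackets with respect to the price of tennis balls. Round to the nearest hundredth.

-0.98

%ΔQ_x = (3247 − 2916)/[(2916+3247)/2] = 331/3081.5 ≈ 0.1074.
%ΔP_y = (51.16 − 57.1)/[(57.1+51.16)/2] ≈ -0.1097.
E_xy = 0.1074/-0.1097 ≈ -0.98.
E_xy < 0, so tennis rackets and tennis balls are complements.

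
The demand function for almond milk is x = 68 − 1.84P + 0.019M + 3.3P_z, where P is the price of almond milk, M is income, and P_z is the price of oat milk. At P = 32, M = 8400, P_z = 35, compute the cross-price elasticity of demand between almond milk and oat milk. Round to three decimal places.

0.406

Substituting, x = 68 − 1.84(32) + 0.019(8400) + 3.3(35) = 68 − 58.88 + 159.6 + 115.5 = 284.22.
∂x/∂P_z = +3.3, so E_xy = 3.3·(35/284.22) ≈ 0.406.
E_xy > 0: the goods are substitutes.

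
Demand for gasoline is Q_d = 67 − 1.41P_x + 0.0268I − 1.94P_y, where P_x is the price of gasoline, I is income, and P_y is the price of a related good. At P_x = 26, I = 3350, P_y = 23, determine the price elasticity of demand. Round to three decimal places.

Q_d = 67 − 1.41(26) + 0.0268(3350) − 1.94(23) = 67 − 36.66 + 89.78 − 44.62 = 75.5.
∂Q_d/∂P_x = −1.41, so E_p = (−1.41)·(26/75.5) ≈ -0.486.
|E_p| < 1: demand is inelastic.

-0.486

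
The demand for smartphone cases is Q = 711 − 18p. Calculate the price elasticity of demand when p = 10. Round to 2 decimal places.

-0.34

At p = 10, Q = 531.
dQ/dp = −18.
Point elasticity E = (dQ/dp)·(p/Q) = -18 × 10/531 ≈ -0.34.
|E| < 1, so demand is inelastic at this price.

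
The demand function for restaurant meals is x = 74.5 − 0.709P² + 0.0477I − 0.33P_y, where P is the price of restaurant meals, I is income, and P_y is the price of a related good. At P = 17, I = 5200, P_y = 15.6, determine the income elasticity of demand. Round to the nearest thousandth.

2.205

Evaluating quantity at (P, I, P_y) gives x = 74.5 − 0.709(17)² + 0.0477(5200) − 0.33(15.6) = 74.5 − 204.901 + 248.04 − 5.148 = 112.491.
∂x/∂I = +0.0477, so E_I = 0.0477·(5200/112.491) ≈ 2.205.
E_I > 1: normal good (luxury).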